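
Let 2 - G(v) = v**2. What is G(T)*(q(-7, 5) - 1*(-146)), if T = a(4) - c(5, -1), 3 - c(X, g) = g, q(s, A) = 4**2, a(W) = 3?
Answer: 162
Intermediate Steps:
q(s, A) = 16
c(X, g) = 3 - g
T = -1 (T = 3 - (3 - 1*(-1)) = 3 - (3 + 1) = 3 - 1*4 = 3 - 4 = -1)
G(v) = 2 - v**2
G(T)*(q(-7, 5) - 1*(-146)) = (2 - 1*(-1)**2)*(16 - 1*(-146)) = (2 - 1*1)*(16 + 146) = (2 - 1)*162 = 1*162 = 162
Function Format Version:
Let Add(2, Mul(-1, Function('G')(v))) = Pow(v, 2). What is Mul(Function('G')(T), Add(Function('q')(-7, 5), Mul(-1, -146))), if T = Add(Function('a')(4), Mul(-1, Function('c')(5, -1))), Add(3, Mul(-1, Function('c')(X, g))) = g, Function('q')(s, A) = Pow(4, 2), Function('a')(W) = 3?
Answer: 162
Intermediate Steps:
Function('q')(s, A) = 16
Function('c')(X, g) = Add(3, Mul(-1, g))
T = -1 (T = Add(3, Mul(-1, Add(3, Mul(-1, -1)))) = Add(3, Mul(-1, Add(3, 1))) = Add(3, Mul(-1, 4)) = Add(3, -4) = -1)
Function('G')(v) = Add(2, Mul(-1, Pow(v, 2)))
Mul(Function('G')(T), Add(Function('q')(-7, 5), Mul(-1, -146))) = Mul(Add(2, Mul(-1, Pow(-1, 2))), Add(16, Mul(-1, -146))) = Mul(Add(2, Mul(-1, 1)), Add(16, 146)) = Mul(Add(2, -1), 162) = Mul(1, 162) = 162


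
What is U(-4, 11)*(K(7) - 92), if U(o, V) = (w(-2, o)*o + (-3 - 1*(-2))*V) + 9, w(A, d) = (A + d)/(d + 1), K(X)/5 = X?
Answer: 570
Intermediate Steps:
K(X) = 5*X
w(A, d) = (A + d)/(1 + d)
U(o, V) = 9 - V + o*(-2 + o)/(1 + o) (U(o, V) = (((-2 + o)/(1 + o))*o + (-3 - 1*(-2))*V) + 9 = (o*(-2 + o)/(1 + o) + (-3 + 2)*V) + 9 = (o*(-2 + o)/(1 + o) - V) + 9 = (-V + o*(-2 + o)/(1 + o)) + 9 = 9 - V + o*(-2 + o)/(1 + o))
U(-4, 11)*(K(7) - 92) = ((-4*(-2 - 4) + (1 - 4)*(9 - 1*11))/(1 - 4))*(5*7 - 92) = ((-4*(-6) - 3*(9 - 11))/(-3))*(35 - 92) = -(24 - 3*(-2))/3*(-57) = -(24 + 6)/3*(-57) = -⅓*30*(-57) = -10*(-57) = 570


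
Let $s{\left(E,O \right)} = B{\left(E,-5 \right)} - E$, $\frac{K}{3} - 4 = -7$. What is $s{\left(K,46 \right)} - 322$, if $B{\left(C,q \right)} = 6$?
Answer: $-307$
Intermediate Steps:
$K = -9$ ($K = 12 + 3 \left(-7\right) = 12 - 21 = -9$)
$s{\left(E,O \right)} = 6 - E$
$s{\left(K,46 \right)} - 322 = \left(6 - -9\right) - 322 = \left(6 + 9\right) - 322 = 15 - 322 = -307$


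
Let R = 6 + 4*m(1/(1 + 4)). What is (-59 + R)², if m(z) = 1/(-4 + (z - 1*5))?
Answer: 345744/121 ≈ 2857.4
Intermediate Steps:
m(z) = 1/(-9 + z) (m(z) = 1/(-4 + (z - 5)) = 1/(-4 + (-5 + z)) = 1/(-9 + z))
R = 61/11 (R = 6 + 4/(-9 + 1/(1 + 4)) = 6 + 4/(-9 + 1/5) = 6 + 4/(-9 + ⅕) = 6 + 4/(-44/5) = 6 + 4*(-5/44) = 6 - 5/11 = 61/11 ≈ 5.5455)
(-59 + R)² = (-59 + 61/11)² = (-588/11)² = 345744/121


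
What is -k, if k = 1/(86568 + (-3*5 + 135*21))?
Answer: -1/89388 ≈ -1.1187e-5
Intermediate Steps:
k = 1/89388 (k = 1/(86568 + (-15 + 2835)) = 1/(86568 + 2820) = 1/89388 ≈ 1.1187e-5)
-k = -1*1/89388 = -1/89388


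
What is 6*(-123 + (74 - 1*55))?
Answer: -624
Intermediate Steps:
6*(-123 + (74 - 1*55)) = 6*(-123 + (74 - 55)) = 6*(-123 + 19) = 6*(-104) = -624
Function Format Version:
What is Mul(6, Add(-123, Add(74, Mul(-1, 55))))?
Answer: -624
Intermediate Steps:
Mul(6, Add(-123, Add(74, Mul(-1, 55)))) = Mul(6, Add(-123, Add(74, -55))) = Mul(6, Add(-123, 19)) = Mul(6, -104) = -624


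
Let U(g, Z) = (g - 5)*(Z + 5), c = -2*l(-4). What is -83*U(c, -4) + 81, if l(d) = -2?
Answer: 164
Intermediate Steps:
c = 4 (c = -2*(-2) = 4)
U(g, Z) = (-5 + g)*(5 + Z)
-83*U(c, -4) + 81 = -83*(-25 - 5*(-4) + 5*4 - 4*4) + 81 = -83*(-25 + 20 + 20 - 16) + 81 = -83*(-1) + 81 = 83 + 81 = 164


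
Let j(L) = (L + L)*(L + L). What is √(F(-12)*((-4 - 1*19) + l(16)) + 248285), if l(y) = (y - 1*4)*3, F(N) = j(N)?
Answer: √255773 ≈ 505.74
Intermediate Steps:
j(L) = 4*L² (j(L) = (2*L)*(2*L) = 4*L²)
F(N) = 4*N²
l(y) = -12 + 3*y (l(y) = (y - 4)*3 = (-4 + y)*3 = -12 + 3*y)
√(F(-12)*((-4 - 1*19) + l(16)) + 248285) = √((4*(-12)²)*((-4 - 1*19) + (-12 + 3*16)) + 248285) = √((4*144)*((-4 - 19) + (-12 + 48)) + 248285) = √(576*(-23 + 36) + 248285) = √(576*13 + 248285) = √(7488 + 248285) = √255773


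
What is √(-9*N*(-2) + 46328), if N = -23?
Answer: √45914 ≈ 214.28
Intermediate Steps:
√(-9*N*(-2) + 46328) = √(-9*(-23)*(-2) + 46328) = √(207*(-2) + 46328) = √(-414 + 46328) = √45914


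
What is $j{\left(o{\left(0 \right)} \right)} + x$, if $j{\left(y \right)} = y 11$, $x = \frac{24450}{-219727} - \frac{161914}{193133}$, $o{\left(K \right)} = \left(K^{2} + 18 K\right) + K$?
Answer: $- \frac{40298979328}{42436534691} \approx -0.94963$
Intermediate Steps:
$o{\left(K \right)} = K^{2} + 19 K$
$x = - \frac{40298979328}{42436534691}$ ($x = 24450 \left(- \frac{1}{219727}\right) - \frac{161914}{193133} = - \frac{24450}{219727} - \frac{161914}{193133} = - \frac{40298979328}{42436534691} \approx -0.94963$)
$j{\left(y \right)} = 11 y$
$j{\left(o{\left(0 \right)} \right)} + x = 11 \cdot 0 \left(19 + 0\right) - \frac{40298979328}{42436534691} = 11 \cdot 0 \cdot 19 - \frac{40298979328}{42436534691} = 11 \cdot 0 - \frac{40298979328}{42436534691} = 0 - \frac{40298979328}{42436534691} = - \frac{40298979328}{42436534691}$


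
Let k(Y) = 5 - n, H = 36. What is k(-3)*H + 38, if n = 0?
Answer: 218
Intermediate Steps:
k(Y) = 5 (k(Y) = 5 - 1*0 = 5 + 0 = 5)
k(-3)*H + 38 = 5*36 + 38 = 180 + 38 = 218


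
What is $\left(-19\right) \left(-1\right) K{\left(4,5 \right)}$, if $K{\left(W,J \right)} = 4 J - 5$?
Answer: $285$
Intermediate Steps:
$K{\left(W,J \right)} = -5 + 4 J$
$\left(-19\right) \left(-1\right) K{\left(4,5 \right)} = \left(-19\right) \left(-1\right) \left(-5 + 4 \cdot 5\right) = 19 \left(-5 + 20\right) = 19 \cdot 15 = 285$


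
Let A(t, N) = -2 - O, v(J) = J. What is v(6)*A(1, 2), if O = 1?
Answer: -18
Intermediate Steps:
A(t, N) = -3 (A(t, N) = -2 - 1*1 = -2 - 1 = -3)
v(6)*A(1, 2) = 6*(-3) = -18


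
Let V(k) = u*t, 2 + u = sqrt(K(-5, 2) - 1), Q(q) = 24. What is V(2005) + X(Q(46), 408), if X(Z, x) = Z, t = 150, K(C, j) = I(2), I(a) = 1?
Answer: -276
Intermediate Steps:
K(C, j) = 1
u = -2 (u = -2 + sqrt(1 - 1) = -2 + sqrt(0) = -2 + 0 = -2)
V(k) = -300 (V(k) = -2*150 = -300)
V(2005) + X(Q(46), 408) = -300 + 24 = -276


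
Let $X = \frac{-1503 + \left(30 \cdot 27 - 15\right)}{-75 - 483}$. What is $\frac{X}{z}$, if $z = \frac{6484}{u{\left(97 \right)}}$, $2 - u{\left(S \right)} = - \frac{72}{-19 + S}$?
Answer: $\frac{1121}{1959789} \approx 0.000572$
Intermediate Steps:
$u{\left(S \right)} = 2 + \frac{72}{-19 + S}$ ($u{\left(S \right)} = 2 - - \frac{72}{-19 + S} = 2 + \frac{72}{-19 + S}$)
$z = \frac{42146}{19}$ ($z = \frac{6484}{2 \frac{1}{-19 + 97} \left(17 + 97\right)} = \frac{6484}{2 \cdot \frac{1}{78} \cdot 114} = \frac{6484}{\frac{38}{13}} = 6484 \cdot \frac{13}{38} = \frac{42146}{19} \approx 2218.2$)
$X = \frac{118}{93}$ ($X = \frac{-1503 + \left(810 - 15\right)}{-558} = \left(-1503 + 795\right) \left(- \frac{1}{558}\right) = \left(-708\right) \left(- \frac{1}{558}\right) = \frac{118}{93} \approx 1.2688$)
$\frac{X}{z} = \frac{118}{93 \cdot \frac{42146}{19}} = \frac{118}{93} \cdot \frac{19}{42146} = \frac{1121}{1959789}$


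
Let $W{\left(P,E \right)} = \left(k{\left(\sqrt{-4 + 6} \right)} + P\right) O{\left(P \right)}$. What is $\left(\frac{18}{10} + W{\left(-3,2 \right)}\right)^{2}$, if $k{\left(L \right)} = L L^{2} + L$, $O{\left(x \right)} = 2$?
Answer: $\frac{2241}{25} - \frac{252 \sqrt{2}}{5} \approx 18.364$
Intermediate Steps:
$k{\left(L \right)} = L + L^{3}$ ($k{\left(L \right)} = L^{3} + L = L + L^{3}$)
$W{\left(P,E \right)} = 2 P + 6 \sqrt{2}$ ($W{\left(P,E \right)} = \left(\left(\sqrt{-4 + 6} + \left(\sqrt{-4 + 6}\right)^{3}\right) + P\right) 2 = \left(\left(\sqrt{2} + \left(\sqrt{2}\right)^{3}\right) + P\right) 2 = \left(\left(\sqrt{2} + 2 \sqrt{2}\right) + P\right) 2 = \left(3 \sqrt{2} + P\right) 2 = \left(P + 3 \sqrt{2}\right) 2 = 2 P + 6 \sqrt{2}$)
$\left(\frac{18}{10} + W{\left(-3,2 \right)}\right)^{2} = \left(\frac{18}{10} + \left(2 \left(-3\right) + 6 \sqrt{2}\right)\right)^{2} = \left(18 \cdot \frac{1}{10} - \left(6 - 6 \sqrt{2}\right)\right)^{2} = \left(\frac{9}{5} - \left(6 - 6 \sqrt{2}\right)\right)^{2} = \left(- \frac{21}{5} + 6 \sqrt{2}\right)^{2}$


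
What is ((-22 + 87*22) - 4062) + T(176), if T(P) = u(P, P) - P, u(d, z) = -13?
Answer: -2359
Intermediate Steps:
T(P) = -13 - P
((-22 + 87*22) - 4062) + T(176) = ((-22 + 87*22) - 4062) + (-13 - 1*176) = ((-22 + 1914) - 4062) + (-13 - 176) = (1892 - 4062) - 189 = -2170 - 189 = -2359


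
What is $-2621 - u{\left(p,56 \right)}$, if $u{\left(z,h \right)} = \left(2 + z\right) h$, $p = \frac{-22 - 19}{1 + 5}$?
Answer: $- \frac{7051}{3} \approx -2350.3$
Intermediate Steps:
$p = - \frac{41}{6} \approx -6.8333$
$u{\left(z,h \right)} = h \left(2 + z\right)$
$-2621 - u{\left(p,56 \right)} = -2621 - 56 \left(2 - \frac{41}{6}\right) = -2621 - 56 \left(- \frac{29}{6}\right) = -2621 - - \frac{812}{3} = -2621 + \frac{812}{3} = - \frac{7051}{3}$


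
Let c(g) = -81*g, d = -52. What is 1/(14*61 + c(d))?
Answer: 1/5066 ≈ 0.00019739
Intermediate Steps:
1/(14*61 + c(d)) = 1/(14*61 - 81*(-52)) = 1/(854 + 4212) = 1/5066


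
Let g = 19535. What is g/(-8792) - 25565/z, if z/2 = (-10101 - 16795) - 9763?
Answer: -12321425/6577672 ≈ -1.8732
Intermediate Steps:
z = -73318 (z = 2*((-10101 - 16795) - 9763) = 2*(-26896 - 9763) = 2*(-36659) = -73318)
g/(-8792) - 25565/z = 19535/(-8792) - 25565/(-73318) = 19535*(-1/8792) - 25565*(-1/73318) = -19535/8792 + 25565/73318 = -12321425/6577672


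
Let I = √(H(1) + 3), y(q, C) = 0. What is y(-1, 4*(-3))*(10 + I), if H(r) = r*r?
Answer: 0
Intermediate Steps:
H(r) = r²
I = 2 (I = √(1² + 3) = √(1 + 3) = √4 = 2)
y(-1, 4*(-3))*(10 + I) = 0*(10 + 2) = 0*12 = 0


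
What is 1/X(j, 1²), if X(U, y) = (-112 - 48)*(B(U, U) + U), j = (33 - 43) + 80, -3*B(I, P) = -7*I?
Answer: -3/112000 ≈ -2.6786e-5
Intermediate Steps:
B(I, P) = 7*I/3 (B(I, P) = -(-7)*I/3 = 7*I/3)
j = 70 (j = -10 + 80 = 70)
X(U, y) = -1600*U/3 (X(U, y) = (-112 - 48)*(7*U/3 + U) = -1600*U/3)
1/X(j, 1²) = 1/(-1600/3*70) = 1/(-112000/3) = -3/112000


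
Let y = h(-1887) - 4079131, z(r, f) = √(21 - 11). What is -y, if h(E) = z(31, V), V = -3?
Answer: 4079131 - √10 ≈ 4.0791e+6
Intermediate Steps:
z(r, f) = √10
h(E) = √10
y = -4079131 + √10 (y = √10 - 4079131 = -4079131 + √10 ≈ -4.0791e+6)
-y = -(-4079131 + √10) = 4079131 - √10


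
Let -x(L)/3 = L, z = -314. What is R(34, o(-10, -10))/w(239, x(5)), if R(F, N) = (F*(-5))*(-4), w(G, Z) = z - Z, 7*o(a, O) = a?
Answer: -680/299 ≈ -2.2742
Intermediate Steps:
x(L) = -3*L
o(a, O) = a/7
w(G, Z) = -314 - Z
R(F, N) = 20*F (R(F, N) = -5*F*(-4) = 20*F)
R(34, o(-10, -10))/w(239, x(5)) = (20*34)/(-314 - (-3)*5) = 680/(-314 - 1*(-15)) = 680/(-314 + 15) = 680/(-299) = 680*(-1/299) = -680/299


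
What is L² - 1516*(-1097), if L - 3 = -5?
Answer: 1663056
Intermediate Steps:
L = -2 (L = 3 - 5 = -2)
L² - 1516*(-1097) = (-2)² - 1516*(-1097) = 4 + 1663052 = 1663056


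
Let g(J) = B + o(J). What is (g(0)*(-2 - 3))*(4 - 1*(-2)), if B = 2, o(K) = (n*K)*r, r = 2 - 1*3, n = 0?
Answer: -60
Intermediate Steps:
r = -1 (r = 2 - 3 = -1)
o(K) = 0 (o(K) = (0*K)*(-1) = 0*(-1) = 0)
g(J) = 2 (g(J) = 2 + 0 = 2)
(g(0)*(-2 - 3))*(4 - 1*(-2)) = (2*(-2 - 3))*(4 - 1*(-2)) = (2*(-5))*(4 + 2) = -10*6 = -60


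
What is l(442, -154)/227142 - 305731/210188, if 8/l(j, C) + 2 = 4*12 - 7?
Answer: -1354163999887/930979192572 ≈ -1.4546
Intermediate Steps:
l(j, C) = 8/39 (l(j, C) = 8/(-2 + (4*12 - 7)) = 8/(-2 + (48 - 7)) = 8/(-2 + 41) = 8/39)
l(442, -154)/227142 - 305731/210188 = (8/39)/227142 - 305731/210188 = (8/39)*(1/227142) - 305731*1/210188 = 4/4429269 - 305731/210188 = -1354163999887/930979192572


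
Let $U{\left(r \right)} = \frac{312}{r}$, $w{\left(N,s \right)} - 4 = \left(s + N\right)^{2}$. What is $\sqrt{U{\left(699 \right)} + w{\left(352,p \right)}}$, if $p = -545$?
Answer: $\frac{\sqrt{2022452349}}{233} \approx 193.01$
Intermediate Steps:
$w{\left(N,s \right)} = 4 + \left(N + s\right)^{2}$ ($w{\left(N,s \right)} = 4 + \left(s + N\right)^{2} = 4 + \left(N + s\right)^{2}$)
$\sqrt{U{\left(699 \right)} + w{\left(352,p \right)}} = \sqrt{\frac{312}{699} + \left(4 + \left(352 - 545\right)^{2}\right)} = \sqrt{312 \cdot \frac{1}{699} + \left(4 + \left(-193\right)^{2}\right)} = \sqrt{\frac{104}{233} + \left(4 + 37249\right)} = \sqrt{\frac{104}{233} + 37253} = \sqrt{\frac{8680053}{233}} = \frac{\sqrt{2022452349}}{233}$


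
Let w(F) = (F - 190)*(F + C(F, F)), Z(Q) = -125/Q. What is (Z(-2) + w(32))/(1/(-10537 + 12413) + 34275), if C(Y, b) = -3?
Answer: -8478582/64299901 ≈ -0.13186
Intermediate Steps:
w(F) = (-190 + F)*(-3 + F) (w(F) = (F - 190)*(F - 3) = (-190 + F)*(-3 + F))
(Z(-2) + w(32))/(1/(-10537 + 12413) + 34275) = (-125/(-2) + (570 + 32² - 193*32))/(1/(-10537 + 12413) + 34275) = (-125*(-½) + (570 + 1024 - 6176))/(1/1876 + 34275) = (125/2 - 4582)/(1/1876 + 34275) = -9039/(2*64299901/1876) = -9039/2*1876/64299901 = -8478582/64299901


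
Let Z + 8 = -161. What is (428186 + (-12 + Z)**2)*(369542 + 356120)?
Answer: 334491721914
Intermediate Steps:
Z = -169 (Z = -8 - 161 = -169)
(428186 + (-12 + Z)**2)*(369542 + 356120) = (428186 + (-12 - 169)**2)*(369542 + 356120) = (428186 + (-181)**2)*725662 = (428186 + 32761)*725662 = 460947*725662 = 334491721914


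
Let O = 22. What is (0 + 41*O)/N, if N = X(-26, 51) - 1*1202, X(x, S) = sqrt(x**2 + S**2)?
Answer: -1084204/1441527 - 902*sqrt(3277)/1441527 ≈ -0.78794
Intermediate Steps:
X(x, S) = sqrt(S**2 + x**2)
N = -1202 + sqrt(3277) (N = sqrt(51**2 + (-26)**2) - 1*1202 = sqrt(2601 + 676) - 1202 = sqrt(3277) - 1202 = -1202 + sqrt(3277) ≈ -1144.8)
(0 + 41*O)/N = (0 + 41*22)/(-1202 + sqrt(3277)) = (0 + 902)/(-1202 + sqrt(3277)) = 902/(-1202 + sqrt(3277))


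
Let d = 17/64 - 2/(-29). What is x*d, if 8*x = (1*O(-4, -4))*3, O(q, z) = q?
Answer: -1863/3712 ≈ -0.50189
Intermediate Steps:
d = 621/1856 (d = 17*(1/64) - 2*(-1/29) = 17/64 + 2/29 = 621/1856 ≈ 0.33459)
x = -3/2 (x = ((1*(-4))*3)/8 = (-4*3)/8 = (⅛)*(-12) = -3/2 ≈ -1.5000)
x*d = -3/2*621/1856 = -1863/3712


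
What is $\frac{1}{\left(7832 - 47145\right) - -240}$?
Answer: $- \frac{1}{39073} \approx -2.5593 \cdot 10^{-5}$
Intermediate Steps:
$\frac{1}{\left(7832 - 47145\right) - -240} = \frac{1}{\left(7832 - 47145\right) + 240} = \frac{1}{-39313 + 240} = \frac{1}{-39073} = - \frac{1}{39073}$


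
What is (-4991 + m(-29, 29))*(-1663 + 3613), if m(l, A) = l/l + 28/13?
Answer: -9726300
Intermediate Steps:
m(l, A) = 41/13 (m(l, A) = 1 + 28*(1/13) = 1 + 28/13 = 41/13)
(-4991 + m(-29, 29))*(-1663 + 3613) = (-4991 + 41/13)*(-1663 + 3613) = -64842/13*1950 = -9726300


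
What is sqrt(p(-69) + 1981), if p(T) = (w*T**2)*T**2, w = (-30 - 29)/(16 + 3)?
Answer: 50*I*sqrt(10163651)/19 ≈ 8389.6*I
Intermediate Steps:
w = -59/19 ≈ -3.1053
p(T) = -59*T**4/19 (p(T) = (-59*T**2/19)*T**2 = -59*T**4/19)
sqrt(p(-69) + 1981) = sqrt(-59/19*(-69)**4 + 1981) = sqrt(-59/19*22667121 + 1981) = sqrt(-1337360139/19 + 1981) = sqrt(-1337322500/19) = 50*I*sqrt(10163651)/19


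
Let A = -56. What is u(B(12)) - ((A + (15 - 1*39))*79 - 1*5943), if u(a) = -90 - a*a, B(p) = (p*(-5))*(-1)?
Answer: 8573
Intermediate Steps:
B(p) = 5*p (B(p) = -5*p*(-1) = 5*p)
u(a) = -90 - a²
u(B(12)) - ((A + (15 - 1*39))*79 - 1*5943) = (-90 - (5*12)²) - ((-56 + (15 - 1*39))*79 - 1*5943) = (-90 - 1*60²) - ((-56 + (15 - 39))*79 - 5943) = (-90 - 1*3600) - ((-56 - 24)*79 - 5943) = (-90 - 3600) - (-80*79 - 5943) = -3690 - (-6320 - 5943) = -3690 - 1*(-12263) = -3690 + 12263 = 8573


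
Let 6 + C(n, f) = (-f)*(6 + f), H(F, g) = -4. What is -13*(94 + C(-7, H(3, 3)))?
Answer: -1248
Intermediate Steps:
C(n, f) = -6 - f*(6 + f) (C(n, f) = -6 + (-f)*(6 + f) = -6 - f*(6 + f))
-13*(94 + C(-7, H(3, 3))) = -13*(94 + (-6 - 1*(-4)² - 6*(-4))) = -13*(94 + (-6 - 1*16 + 24)) = -13*(94 + (-6 - 16 + 24)) = -13*(94 + 2) = -13*96 = -1248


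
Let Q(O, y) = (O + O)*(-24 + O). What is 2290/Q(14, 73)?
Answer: -229/28 ≈ -8.1786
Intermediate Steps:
Q(O, y) = 2*O*(-24 + O) (Q(O, y) = (2*O)*(-24 + O) = 2*O*(-24 + O))
2290/Q(14, 73) = 2290/((2*14*(-24 + 14))) = 2290/((2*14*(-10))) = 2290/(-280) = 2290*(-1/280) = -229/28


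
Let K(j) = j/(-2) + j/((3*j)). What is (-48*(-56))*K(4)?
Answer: -4480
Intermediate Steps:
K(j) = ⅓ - j/2 (K(j) = j*(-½) + j*(1/(3*j)) = -j/2 + ⅓ = ⅓ - j/2)
(-48*(-56))*K(4) = (-48*(-56))*(⅓ - ½*4) = 2688*(⅓ - 2) = 2688*(-5/3) = -4480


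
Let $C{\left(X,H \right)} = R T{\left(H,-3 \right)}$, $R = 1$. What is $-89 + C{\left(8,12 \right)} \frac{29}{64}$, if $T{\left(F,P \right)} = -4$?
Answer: $- \frac{1453}{16} \approx -90.813$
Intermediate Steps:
$C{\left(X,H \right)} = -4$ ($C{\left(X,H \right)} = 1 \left(-4\right) = -4$)
$-89 + C{\left(8,12 \right)} \frac{29}{64} = -89 - 4 \cdot \frac{29}{64} = -89 - 4 \cdot 29 \cdot \frac{1}{64} = -89 - \frac{29}{16} = - \frac{1453}{16}$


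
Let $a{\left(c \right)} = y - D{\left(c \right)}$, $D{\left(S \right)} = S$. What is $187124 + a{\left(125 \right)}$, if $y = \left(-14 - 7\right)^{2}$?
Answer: $187440$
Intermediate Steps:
$y = 441$ ($y = \left(-21\right)^{2} = 441$)
$a{\left(c \right)} = 441 - c$
$187124 + a{\left(125 \right)} = 187124 + \left(441 - 125\right) = 187124 + 316 = 187440$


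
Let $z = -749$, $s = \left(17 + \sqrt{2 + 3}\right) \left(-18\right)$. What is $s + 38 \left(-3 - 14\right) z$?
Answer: $483548 - 18 \sqrt{5} \approx 4.8351 \cdot 10^{5}$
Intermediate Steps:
$s = -306 - 18 \sqrt{5}$ ($s = \left(17 + \sqrt{5}\right) \left(-18\right) = -306 - 18 \sqrt{5} \approx -346.25$)
$s + 38 \left(-3 - 14\right) z = \left(-306 - 18 \sqrt{5}\right) + 38 \left(-3 - 14\right) \left(-749\right) = \left(-306 - 18 \sqrt{5}\right) + 38 \left(-17\right) \left(-749\right) = \left(-306 - 18 \sqrt{5}\right) - -483854 = \left(-306 - 18 \sqrt{5}\right) + 483854 = 483548 - 18 \sqrt{5}$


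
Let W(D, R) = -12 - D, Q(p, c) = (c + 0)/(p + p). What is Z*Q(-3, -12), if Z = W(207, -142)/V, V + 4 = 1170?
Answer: -219/583 ≈ -0.37564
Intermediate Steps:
Q(p, c) = c/(2*p) (Q(p, c) = c/((2*p)) = c*(1/(2*p)) = c/(2*p))
V = 1166 (V = -4 + 1170 = 1166)
Z = -219/1166 (Z = (-12 - 1*207)/1166 = (-12 - 207)*(1/1166) = -219*1/1166 = -219/1166 ≈ -0.18782)
Z*Q(-3, -12) = -219*(-12)/(2332*(-3)) = -219*(-12)*(-1)/(2332*3) = -219/1166*2 = -219/583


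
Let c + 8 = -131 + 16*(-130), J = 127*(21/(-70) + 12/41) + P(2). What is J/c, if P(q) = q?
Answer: -439/909790 ≈ -0.00048253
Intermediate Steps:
J = 439/410 (J = 127*(21/(-70) + 12/41) + 2 = 127*(21*(-1/70) + 12*(1/41)) + 2 = 127*(-3/10 + 12/41) + 2 = 127*(-3/410) + 2 = -381/410 + 2 = 439/410 ≈ 1.0707)
c = -2219 (c = -8 + (-131 + 16*(-130)) = -8 + (-131 - 2080) = -8 - 2211 = -2219)
J/c = (439/410)/(-2219) = (439/410)*(-1/2219) = -439/909790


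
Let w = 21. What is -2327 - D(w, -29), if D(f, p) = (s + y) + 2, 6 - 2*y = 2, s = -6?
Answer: -2325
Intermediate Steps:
y = 2 (y = 3 - ½*2 = 3 - 1 = 2)
D(f, p) = -2 (D(f, p) = (-6 + 2) + 2 = -4 + 2 = -2)
-2327 - D(w, -29) = -2327 - 1*(-2) = -2327 + 2 = -2325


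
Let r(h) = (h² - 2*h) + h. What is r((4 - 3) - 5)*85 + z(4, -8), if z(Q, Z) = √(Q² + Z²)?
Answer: 1700 + 4*√5 ≈ 1708.9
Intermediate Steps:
r(h) = h² - h
r((4 - 3) - 5)*85 + z(4, -8) = (((4 - 3) - 5)*(-1 + ((4 - 3) - 5)))*85 + √(4² + (-8)²) = ((1 - 5)*(-1 + (1 - 5)))*85 + √(16 + 64) = -4*(-1 - 4)*85 + √80 = -4*(-5)*85 + 4*√5 = 20*85 + 4*√5 = 1700 + 4*√5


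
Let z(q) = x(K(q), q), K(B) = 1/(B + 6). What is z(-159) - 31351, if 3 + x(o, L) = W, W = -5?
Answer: -31359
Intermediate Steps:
K(B) = 1/(6 + B)
x(o, L) = -8 (x(o, L) = -3 - 5 = -8)
z(q) = -8
z(-159) - 31351 = -8 - 31351 = -31359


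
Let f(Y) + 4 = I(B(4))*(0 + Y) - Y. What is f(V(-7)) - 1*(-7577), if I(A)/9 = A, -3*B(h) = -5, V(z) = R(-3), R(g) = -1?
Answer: 7559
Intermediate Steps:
V(z) = -1
B(h) = 5/3 (B(h) = -1/3*(-5) = 5/3)
I(A) = 9*A
f(Y) = -4 + 14*Y (f(Y) = -4 + ((9*(5/3))*(0 + Y) - Y) = -4 + (15*Y - Y) = -4 + 14*Y)
f(V(-7)) - 1*(-7577) = (-4 + 14*(-1)) - 1*(-7577) = (-4 - 14) + 7577 = -18 + 7577 = 7559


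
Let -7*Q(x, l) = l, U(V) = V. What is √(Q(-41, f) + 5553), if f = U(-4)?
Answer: 5*√10885/7 ≈ 74.522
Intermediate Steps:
f = -4
Q(x, l) = -l/7
√(Q(-41, f) + 5553) = √(-⅐*(-4) + 5553) = √(4/7 + 5553) = √(38875/7) = 5*√10885/7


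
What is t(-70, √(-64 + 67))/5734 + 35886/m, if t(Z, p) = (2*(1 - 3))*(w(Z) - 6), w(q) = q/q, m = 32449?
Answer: 103209652/93031283 ≈ 1.1094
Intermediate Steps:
w(q) = 1
t(Z, p) = 20 (t(Z, p) = (2*(1 - 3))*(1 - 6) = (2*(-2))*(-5) = -4*(-5) = 20)
t(-70, √(-64 + 67))/5734 + 35886/m = 20/5734 + 35886/32449 = 20*(1/5734) + 35886*(1/32449) = 10/2867 + 35886/32449 = 103209652/93031283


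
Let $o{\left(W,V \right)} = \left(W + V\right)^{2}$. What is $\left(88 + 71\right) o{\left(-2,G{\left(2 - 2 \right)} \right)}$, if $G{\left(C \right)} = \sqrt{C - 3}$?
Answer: $159 - 636 i \sqrt{3} \approx 159.0 - 1101.6 i$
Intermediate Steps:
$G{\left(C \right)} = \sqrt{-3 + C}$
$o{\left(W,V \right)} = \left(V + W\right)^{2}$
$\left(88 + 71\right) o{\left(-2,G{\left(2 - 2 \right)} \right)} = \left(88 + 71\right) \left(\sqrt{-3 + \left(2 - 2\right)} - 2\right)^{2} = 159 \left(\sqrt{-3 + 0} - 2\right)^{2} = 159 \left(\sqrt{-3} - 2\right)^{2} = 159 \left(i \sqrt{3} - 2\right)^{2} = 159 \left(-2 + i \sqrt{3}\right)^{2}$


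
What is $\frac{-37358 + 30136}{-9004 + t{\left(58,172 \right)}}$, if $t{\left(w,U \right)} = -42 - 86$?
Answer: $\frac{3611}{4566} \approx 0.79084$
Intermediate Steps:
$t{\left(w,U \right)} = -128$
$\frac{-37358 + 30136}{-9004 + t{\left(58,172 \right)}} = \frac{-37358 + 30136}{-9004 - 128} = - \frac{7222}{-9132} = \left(-7222\right) \left(- \frac{1}{9132}\right) = \frac{3611}{4566}$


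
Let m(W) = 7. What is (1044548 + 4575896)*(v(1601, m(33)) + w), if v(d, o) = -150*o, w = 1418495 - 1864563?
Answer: -2513001680392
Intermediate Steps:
w = -446068
(1044548 + 4575896)*(v(1601, m(33)) + w) = (1044548 + 4575896)*(-150*7 - 446068) = 5620444*(-1050 - 446068) = 5620444*(-447118) = -2513001680392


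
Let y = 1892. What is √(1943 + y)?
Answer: √3835 ≈ 61.927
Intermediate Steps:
√(1943 + y) = √(1943 + 1892) = √3835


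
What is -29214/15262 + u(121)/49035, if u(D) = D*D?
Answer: -604528774/374186085 ≈ -1.6156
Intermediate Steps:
u(D) = D²
-29214/15262 + u(121)/49035 = -29214/15262 + 121²/49035 = -29214*1/15262 + 14641*(1/49035) = -14607/7631 + 14641/49035 = -604528774/374186085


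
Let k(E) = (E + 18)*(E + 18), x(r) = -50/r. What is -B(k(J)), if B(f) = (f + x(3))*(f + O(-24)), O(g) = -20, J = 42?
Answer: -38485000/3 ≈ -1.2828e+7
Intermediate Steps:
k(E) = (18 + E)² (k(E) = (18 + E)*(18 + E) = (18 + E)²)
B(f) = (-20 + f)*(-50/3 + f) (B(f) = (f - 50/3)*(f - 20) = (f - 50*⅓)*(-20 + f) = (f - 50/3)*(-20 + f) = (-50/3 + f)*(-20 + f) = (-20 + f)*(-50/3 + f))
-B(k(J)) = -(1000/3 + ((18 + 42)²)² - 110*(18 + 42)²/3) = -(1000/3 + (60²)² - 110/3*60²) = -(1000/3 + 3600² - 110/3*3600) = -(1000/3 + 12960000 - 132000) = -1*38485000/3 = -38485000/3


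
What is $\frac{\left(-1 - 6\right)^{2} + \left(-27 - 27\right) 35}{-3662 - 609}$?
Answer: $\frac{1841}{4271} \approx 0.43105$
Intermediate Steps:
$\frac{\left(-1 - 6\right)^{2} + \left(-27 - 27\right) 35}{-3662 - 609} = \frac{\left(-7\right)^{2} - 1890}{-4271} = \left(49 - 1890\right) \left(- \frac{1}{4271}\right) = \left(-1841\right) \left(- \frac{1}{4271}\right) = \frac{1841}{4271}$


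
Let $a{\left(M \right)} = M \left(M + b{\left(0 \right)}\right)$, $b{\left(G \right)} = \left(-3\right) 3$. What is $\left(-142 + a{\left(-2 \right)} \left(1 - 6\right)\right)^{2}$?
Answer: $63504$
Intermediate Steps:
$b{\left(G \right)} = -9$
$a{\left(M \right)} = M \left(-9 + M\right)$ ($a{\left(M \right)} = M \left(M - 9\right) = M \left(-9 + M\right)$)
$\left(-142 + a{\left(-2 \right)} \left(1 - 6\right)\right)^{2} = \left(-142 + - 2 \left(-9 - 2\right) \left(1 - 6\right)\right)^{2} = \left(-142 + \left(-2\right) \left(-11\right) \left(-5\right)\right)^{2} = \left(-142 + 22 \left(-5\right)\right)^{2} = \left(-142 - 110\right)^{2} = \left(-252\right)^{2} = 63504$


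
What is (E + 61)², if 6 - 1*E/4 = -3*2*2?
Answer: 17689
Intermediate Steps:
E = 72 (E = 24 - 4*(-3*2)*2 = 24 - (-24)*2 = 24 - 4*(-12) = 24 + 48 = 72)
(E + 61)² = (72 + 61)² = 133² = 17689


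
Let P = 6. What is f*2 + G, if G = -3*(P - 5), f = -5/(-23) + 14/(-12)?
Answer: -338/69 ≈ -4.8986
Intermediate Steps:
f = -131/138 (f = -5*(-1/23) + 14*(-1/12) = 5/23 - 7/6 = -131/138 ≈ -0.94928)
G = -3 (G = -3*(6 - 5) = -3*1 = -3)
f*2 + G = -131/138*2 - 3 = -131/69 - 3 = -338/69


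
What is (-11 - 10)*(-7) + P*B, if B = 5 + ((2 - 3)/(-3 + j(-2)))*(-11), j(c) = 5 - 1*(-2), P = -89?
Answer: -2171/4 ≈ -542.75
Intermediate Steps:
j(c) = 7 (j(c) = 5 + 2 = 7)
B = 31/4 (B = 5 + ((2 - 3)/(-3 + 7))*(-11) = 5 - 1/4*(-11) = 5 + 11/4 = 31/4 ≈ 7.7500)
(-11 - 10)*(-7) + P*B = (-11 - 10)*(-7) - 89*31/4 = -21*(-7) - 2759/4 = 147 - 2759/4 = -2171/4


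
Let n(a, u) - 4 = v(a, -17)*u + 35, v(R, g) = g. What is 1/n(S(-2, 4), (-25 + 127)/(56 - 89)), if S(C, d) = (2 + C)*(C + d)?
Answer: 11/1007 ≈ 0.010924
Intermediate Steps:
n(a, u) = 39 - 17*u (n(a, u) = 4 + (-17*u + 35) = 4 + (35 - 17*u) = 39 - 17*u)
1/n(S(-2, 4), (-25 + 127)/(56 - 89)) = 1/(39 - 17*(-25 + 127)/(56 - 89)) = 1/(39 - 1734/(-33)) = 1/(39 - 1734*(-1)/33) = 1/(39 - 17*(-34/11)) = 1/(39 + 578/11) = 1/(1007/11) = 11/1007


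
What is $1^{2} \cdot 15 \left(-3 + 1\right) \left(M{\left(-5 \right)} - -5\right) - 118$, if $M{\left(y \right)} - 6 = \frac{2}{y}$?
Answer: $-436$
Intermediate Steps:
$M{\left(y \right)} = 6 + \frac{2}{y}$
$1^{2} \cdot 15 \left(-3 + 1\right) \left(M{\left(-5 \right)} - -5\right) - 118 = 1^{2} \cdot 15 \left(-3 + 1\right) \left(\left(6 + \frac{2}{-5}\right) - -5\right) - 118 = 1 \cdot 15 \left(- 2 \left(\left(6 + 2 \left(- \frac{1}{5}\right)\right) + 5\right)\right) - 118 = 15 \left(- 2 \left(\left(6 - \frac{2}{5}\right) + 5\right)\right) - 118 = 15 \left(- 2 \left(\frac{28}{5} + 5\right)\right) - 118 = 15 \left(\left(-2\right) \frac{53}{5}\right) - 118 = 15 \left(- \frac{106}{5}\right) - 118 = -318 - 118 = -436$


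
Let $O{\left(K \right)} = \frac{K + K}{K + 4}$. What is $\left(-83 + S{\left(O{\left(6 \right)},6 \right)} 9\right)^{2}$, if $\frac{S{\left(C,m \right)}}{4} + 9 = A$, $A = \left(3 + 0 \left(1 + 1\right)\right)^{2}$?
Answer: $6889$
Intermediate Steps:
$O{\left(K \right)} = \frac{2 K}{4 + K}$
$A = 9$ ($A = \left(3 + 0 \cdot 2\right)^{2} = \left(3 + 0\right)^{2} = 3^{2} = 9$)
$S{\left(C,m \right)} = 0$ ($S{\left(C,m \right)} = -36 + 4 \cdot 9 = -36 + 36 = 0$)
$\left(-83 + S{\left(O{\left(6 \right)},6 \right)} 9\right)^{2} = \left(-83 + 0 \cdot 9\right)^{2} = \left(-83 + 0\right)^{2} = \left(-83\right)^{2} = 6889$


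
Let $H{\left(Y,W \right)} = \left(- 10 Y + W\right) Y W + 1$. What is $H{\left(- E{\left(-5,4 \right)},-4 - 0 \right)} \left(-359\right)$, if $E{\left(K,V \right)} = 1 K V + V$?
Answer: $-3768423$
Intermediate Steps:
$E{\left(K,V \right)} = V + K V$ ($E{\left(K,V \right)} = K V + V = V + K V$)
$H{\left(Y,W \right)} = 1 + W Y \left(W - 10 Y\right)$ ($H{\left(Y,W \right)} = \left(W - 10 Y\right) Y W + 1 = Y \left(W - 10 Y\right) W + 1 = W Y \left(W - 10 Y\right) + 1 = 1 + W Y \left(W - 10 Y\right)$)
$H{\left(- E{\left(-5,4 \right)},-4 - 0 \right)} \left(-359\right) = \left(1 + - 4 \left(1 - 5\right) \left(-4 - 0\right)^{2} - 10 \left(-4 - 0\right) \left(- 4 \left(1 - 5\right)\right)^{2}\right) \left(-359\right) = \left(1 + - 4 \left(-4\right) \left(-4 + 0\right)^{2} - 10 \left(-4 + 0\right) \left(- 4 \left(-4\right)\right)^{2}\right) \left(-359\right) = \left(1 + \left(-1\right) \left(-16\right) \left(-4\right)^{2} - - 40 \left(\left(-1\right) \left(-16\right)\right)^{2}\right) \left(-359\right) = \left(1 + 16 \cdot 16 - - 40 \cdot 16^{2}\right) \left(-359\right) = \left(1 + 256 - \left(-40\right) 256\right) \left(-359\right) = \left(1 + 256 + 10240\right) \left(-359\right) = 10497 \left(-359\right) = -3768423$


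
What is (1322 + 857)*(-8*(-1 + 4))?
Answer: -52296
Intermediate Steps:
(1322 + 857)*(-8*(-1 + 4)) = 2179*(-8*3) = 2179*(-24) = -52296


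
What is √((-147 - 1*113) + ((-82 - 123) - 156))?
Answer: 3*I*√69 ≈ 24.92*I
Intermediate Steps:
√((-147 - 1*113) + ((-82 - 123) - 156)) = √((-147 - 113) + (-205 - 156)) = √(-260 - 361) = √(-621) = 3*I*√69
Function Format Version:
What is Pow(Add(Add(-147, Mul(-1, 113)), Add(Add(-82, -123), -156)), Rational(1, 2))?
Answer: Mul(3, I, Pow(69, Rational(1, 2))) ≈ Mul(24.920, I)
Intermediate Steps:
Pow(Add(Add(-147, Mul(-1, 113)), Add(Add(-82, -123), -156)), Rational(1, 2)) = Pow(Add(Add(-147, -113), Add(-205, -156)), Rational(1, 2)) = Pow(Add(-260, -361), Rational(1, 2)) = Pow(-621, Rational(1, 2)) = Mul(3, I, Pow(69, Rational(1, 2)))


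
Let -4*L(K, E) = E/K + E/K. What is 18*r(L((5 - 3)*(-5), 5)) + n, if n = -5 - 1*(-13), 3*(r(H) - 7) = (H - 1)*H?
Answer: 1063/8 ≈ 132.88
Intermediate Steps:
L(K, E) = -E/(2*K) (L(K, E) = -(E/K + E/K)/4 = -E/(2*K))
r(H) = 7 + H*(-1 + H)/3 (r(H) = 7 + ((H - 1)*H)/3 = 7 + ((-1 + H)*H)/3 = 7 + (H*(-1 + H))/3 = 7 + H*(-1 + H)/3)
n = 8 (n = -5 + 13 = 8)
18*r(L((5 - 3)*(-5), 5)) + n = 18*(7 - (-1)*5/(6*((5 - 3)*(-5))) + (-½*5/(5 - 3)*(-5))²/3) + 8 = 18*(7 - (-1)*5/(6*(2*(-5))) + (-½*5/2*(-5))²/3) + 8 = 18*(7 - (-1)*5/(6*(-10)) + (-½*5/(-10))²/3) + 8 = 18*(7 - (-1)*5*(-1)/(6*10) + (-½*5*(-⅒))²/3) + 8 = 18*(7 - ⅓*¼ + (¼)²/3) + 8 = 18*(7 - 1/12 + (⅓)*(1/16)) + 8 = 18*(7 - 1/12 + 1/48) + 8 = 18*(111/16) + 8 = 999/8 + 8 = 1063/8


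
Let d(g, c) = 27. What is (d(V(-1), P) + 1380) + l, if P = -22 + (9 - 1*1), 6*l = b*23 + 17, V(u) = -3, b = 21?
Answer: 4471/3 ≈ 1490.3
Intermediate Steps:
l = 250/3 (l = (21*23 + 17)/6 = (483 + 17)/6 = (⅙)*500 = 250/3 ≈ 83.333)
P = -14 (P = -22 + (9 - 1) = -22 + 8 = -14)
(d(V(-1), P) + 1380) + l = (27 + 1380) + 250/3 = 1407 + 250/3 = 4471/3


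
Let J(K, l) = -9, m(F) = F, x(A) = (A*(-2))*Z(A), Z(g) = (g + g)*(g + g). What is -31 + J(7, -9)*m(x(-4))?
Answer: -4639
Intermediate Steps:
Z(g) = 4*g² (Z(g) = (2*g)*(2*g) = 4*g²)
x(A) = -8*A³ (x(A) = (A*(-2))*(4*A²) = (-2*A)*(4*A²) = -8*A³)
-31 + J(7, -9)*m(x(-4)) = -31 - (-72)*(-4)³ = -31 - (-72)*(-64) = -31 - 9*512 = -31 - 4608 = -4639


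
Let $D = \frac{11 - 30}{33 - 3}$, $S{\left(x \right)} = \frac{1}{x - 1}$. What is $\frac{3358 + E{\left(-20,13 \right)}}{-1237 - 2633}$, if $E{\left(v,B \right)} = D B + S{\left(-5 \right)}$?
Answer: $- \frac{8374}{9675} \approx -0.86553$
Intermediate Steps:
$S{\left(x \right)} = \frac{1}{-1 + x}$
$D = - \frac{19}{30} \approx -0.63333$
$E{\left(v,B \right)} = - \frac{1}{6} - \frac{19 B}{30}$ ($E{\left(v,B \right)} = - \frac{19 B}{30} + \frac{1}{-1 - 5} = - \frac{19 B}{30} + \frac{1}{-6} = - \frac{19 B}{30} - \frac{1}{6} = - \frac{1}{6} - \frac{19 B}{30}$)
$\frac{3358 + E{\left(-20,13 \right)}}{-1237 - 2633} = \frac{3358 - \frac{42}{5}}{-1237 - 2633} = \frac{3358 - \frac{42}{5}}{-3870} = \left(3358 - \frac{42}{5}\right) \left(- \frac{1}{3870}\right) = \frac{16748}{5} \left(- \frac{1}{3870}\right) = - \frac{8374}{9675}$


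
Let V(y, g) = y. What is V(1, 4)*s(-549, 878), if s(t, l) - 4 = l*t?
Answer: -482018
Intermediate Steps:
s(t, l) = 4 + l*t
V(1, 4)*s(-549, 878) = 1*(4 + 878*(-549)) = 1*(4 - 482022) = 1*(-482018) = -482018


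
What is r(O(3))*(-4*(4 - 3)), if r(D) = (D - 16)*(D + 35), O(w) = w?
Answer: 1976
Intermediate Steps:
r(D) = (-16 + D)*(35 + D)
r(O(3))*(-4*(4 - 3)) = (-560 + 3**2 + 19*3)*(-4*(4 - 3)) = (-560 + 9 + 57)*(-4*1) = -494*(-4) = 1976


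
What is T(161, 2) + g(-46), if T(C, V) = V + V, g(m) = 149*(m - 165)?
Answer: -31435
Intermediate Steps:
g(m) = -24585 + 149*m (g(m) = 149*(-165 + m) = -24585 + 149*m)
T(C, V) = 2*V
T(161, 2) + g(-46) = 2*2 + (-24585 + 149*(-46)) = 4 + (-24585 - 6854) = 4 - 31439 = -31435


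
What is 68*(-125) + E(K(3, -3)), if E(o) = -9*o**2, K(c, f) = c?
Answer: -8581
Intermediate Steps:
68*(-125) + E(K(3, -3)) = 68*(-125) - 9*3**2 = -8500 - 9*9 = -8500 - 81 = -8581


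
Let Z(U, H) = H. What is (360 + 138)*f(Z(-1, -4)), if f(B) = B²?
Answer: 7968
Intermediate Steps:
(360 + 138)*f(Z(-1, -4)) = (360 + 138)*(-4)² = 498*16 = 7968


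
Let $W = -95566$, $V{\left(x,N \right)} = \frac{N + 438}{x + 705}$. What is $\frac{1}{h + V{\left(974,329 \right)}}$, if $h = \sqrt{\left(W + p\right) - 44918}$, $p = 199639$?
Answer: $- \frac{1287793}{166759782066} + \frac{2819041 \sqrt{59155}}{166759782066} \approx 0.0041038$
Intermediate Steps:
$V{\left(x,N \right)} = \frac{438 + N}{705 + x}$
$h = \sqrt{59155}$ ($h = \sqrt{\left(-95566 + 199639\right) - 44918} = \sqrt{104073 - 44918} = \sqrt{59155} \approx 243.22$)
$\frac{1}{h + V{\left(974,329 \right)}} = \frac{1}{\sqrt{59155} + \frac{438 + 329}{705 + 974}} = \frac{1}{\sqrt{59155} + \frac{1}{1679} \cdot 767} = \frac{1}{\sqrt{59155} + \frac{767}{1679}} = \frac{1}{\frac{767}{1679} + \sqrt{59155}}$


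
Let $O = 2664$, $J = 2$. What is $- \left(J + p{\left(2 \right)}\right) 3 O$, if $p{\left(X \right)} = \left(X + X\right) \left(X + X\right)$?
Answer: $-143856$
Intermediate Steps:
$p{\left(X \right)} = 4 X^{2}$ ($p{\left(X \right)} = 2 X 2 X = 4 X^{2}$)
$- \left(J + p{\left(2 \right)}\right) 3 O = - \left(2 + 4 \cdot 2^{2}\right) 3 \cdot 2664 = - \left(2 + 4 \cdot 4\right) 3 \cdot 2664 = - \left(2 + 16\right) 3 \cdot 2664 = - 18 \cdot 3 \cdot 2664 = - 54 \cdot 2664 = \left(-1\right) 143856 = -143856$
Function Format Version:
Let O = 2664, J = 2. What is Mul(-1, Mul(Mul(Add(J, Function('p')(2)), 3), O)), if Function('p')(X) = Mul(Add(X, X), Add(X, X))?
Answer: -143856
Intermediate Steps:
Function('p')(X) = Mul(4, Pow(X, 2)) (Function('p')(X) = Mul(Mul(2, X), Mul(2, X)) = Mul(4, Pow(X, 2)))
Mul(-1, Mul(Mul(Add(J, Function('p')(2)), 3), O)) = Mul(-1, Mul(Mul(Add(2, Mul(4, Pow(2, 2))), 3), 2664)) = Mul(-1, Mul(Mul(Add(2, Mul(4, 4)), 3), 2664)) = Mul(-1, Mul(Mul(Add(2, 16), 3), 2664)) = Mul(-1, Mul(Mul(18, 3), 2664)) = Mul(-1, Mul(54, 2664)) = Mul(-1, 143856) = -143856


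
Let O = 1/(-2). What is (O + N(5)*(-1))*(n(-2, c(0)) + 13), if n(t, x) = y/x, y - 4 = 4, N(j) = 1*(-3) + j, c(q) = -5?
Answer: -57/2 ≈ -28.500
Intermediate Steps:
N(j) = -3 + j
O = -1/2 (O = 1*(-1/2) = -1/2 ≈ -0.50000)
y = 8 (y = 4 + 4 = 8)
n(t, x) = 8/x
(O + N(5)*(-1))*(n(-2, c(0)) + 13) = (-1/2 + (-3 + 5)*(-1))*(8/(-5) + 13) = (-1/2 + 2*(-1))*(8*(-1/5) + 13) = (-1/2 - 2)*(-8/5 + 13) = -5/2*57/5 = -57/2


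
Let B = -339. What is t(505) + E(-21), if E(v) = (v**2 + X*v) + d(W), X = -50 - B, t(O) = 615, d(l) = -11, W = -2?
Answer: -5024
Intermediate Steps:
X = 289 (X = -50 - 1*(-339) = -50 + 339 = 289)
E(v) = -11 + v**2 + 289*v (E(v) = (v**2 + 289*v) - 11 = -11 + v**2 + 289*v)
t(505) + E(-21) = 615 + (-11 + (-21)**2 + 289*(-21)) = 615 + (-11 + 441 - 6069) = 615 - 5639 = -5024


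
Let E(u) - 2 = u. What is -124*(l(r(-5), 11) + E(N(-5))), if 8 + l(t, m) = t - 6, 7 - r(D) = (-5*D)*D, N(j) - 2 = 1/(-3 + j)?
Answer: -30225/2 ≈ -15113.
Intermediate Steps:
N(j) = 2 + 1/(-3 + j)
E(u) = 2 + u
r(D) = 7 + 5*D² (r(D) = 7 - (-5*D)*D = 7 - (-5)*D² = 7 + 5*D²)
l(t, m) = -14 + t (l(t, m) = -8 + (t - 6) = -8 + (-6 + t) = -14 + t)
-124*(l(r(-5), 11) + E(N(-5))) = -124*((-14 + (7 + 5*(-5)²)) + (2 + (-5 + 2*(-5))/(-3 - 5))) = -124*((-14 + (7 + 5*25)) + (2 + (-5 - 10)/(-8))) = -124*((-14 + (7 + 125)) + (2 - ⅛*(-15))) = -124*((-14 + 132) + (2 + 15/8)) = -124*(118 + 31/8) = -124*975/8 = -30225/2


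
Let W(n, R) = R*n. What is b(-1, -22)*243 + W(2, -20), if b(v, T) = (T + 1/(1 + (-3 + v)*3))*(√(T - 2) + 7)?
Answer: -413783/11 - 118098*I*√6/11 ≈ -37617.0 - 26298.0*I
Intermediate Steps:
b(v, T) = (7 + √(-2 + T))*(T + 1/(-8 + 3*v)) (b(v, T) = (T + 1/(1 + (-9 + 3*v)))*(√(-2 + T) + 7) = (T + 1/(-8 + 3*v))*(7 + √(-2 + T)) = (7 + √(-2 + T))*(T + 1/(-8 + 3*v)))
b(-1, -22)*243 + W(2, -20) = ((7 + √(-2 - 22) - 56*(-22) - 8*(-22)*√(-2 - 22) + 21*(-22)*(-1) + 3*(-22)*(-1)*√(-2 - 22))/(-8 + 3*(-1)))*243 - 20*2 = ((7 + √(-24) + 1232 - 8*(-22)*√(-24) + 462 + 3*(-22)*(-1)*√(-24))/(-8 - 3))*243 - 40 = ((7 + 2*I*√6 + 1232 - 8*(-22)*2*I*√6 + 462 + 3*(-22)*(-1)*(2*I*√6))/(-11))*243 - 40 = -(7 + 2*I*√6 + 1232 + 352*I*√6 + 462 + 132*I*√6)/11*243 - 40 = -(1701 + 486*I*√6)/11*243 - 40 = (-1701/11 - 486*I*√6/11)*243 - 40 = (-413343/11 - 118098*I*√6/11) - 40 = -413783/11 - 118098*I*√6/11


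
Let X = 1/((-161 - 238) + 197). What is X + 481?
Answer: 97161/202 ≈ 481.00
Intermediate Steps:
X = -1/202 (X = 1/(-399 + 197) = 1/(-202) = -1/202 ≈ -0.0049505)
X + 481 = -1/202 + 481 = 97161/202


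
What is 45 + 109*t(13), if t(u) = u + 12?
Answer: 2770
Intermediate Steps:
t(u) = 12 + u
45 + 109*t(13) = 45 + 109*(12 + 13) = 45 + 109*25 = 45 + 2725 = 2770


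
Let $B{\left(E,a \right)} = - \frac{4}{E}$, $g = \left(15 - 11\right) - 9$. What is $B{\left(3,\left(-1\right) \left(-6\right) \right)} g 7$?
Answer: $\frac{140}{3} \approx 46.667$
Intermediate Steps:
$g = -5$ ($g = 4 - 9 = -5$)
$B{\left(3,\left(-1\right) \left(-6\right) \right)} g 7 = - \frac{4}{3} \left(-5\right) 7 = \left(-4\right) \frac{1}{3} \left(-5\right) 7 = \left(- \frac{4}{3}\right) \left(-5\right) 7 = \frac{20}{3} \cdot 7 = \frac{140}{3}$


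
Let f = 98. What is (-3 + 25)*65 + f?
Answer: 1528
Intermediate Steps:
(-3 + 25)*65 + f = (-3 + 25)*65 + 98 = 22*65 + 98 = 1430 + 98 = 1528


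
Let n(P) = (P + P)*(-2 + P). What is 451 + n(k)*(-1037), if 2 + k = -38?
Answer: -3483869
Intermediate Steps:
k = -40 (k = -2 - 38 = -40)
n(P) = 2*P*(-2 + P) (n(P) = (2*P)*(-2 + P) = 2*P*(-2 + P))
451 + n(k)*(-1037) = 451 + (2*(-40)*(-2 - 40))*(-1037) = 451 + (2*(-40)*(-42))*(-1037) = 451 + 3360*(-1037) = 451 - 3484320 = -3483869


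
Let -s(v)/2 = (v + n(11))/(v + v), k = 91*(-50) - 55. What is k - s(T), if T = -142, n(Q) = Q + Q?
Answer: -326895/71 ≈ -4604.2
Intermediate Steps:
n(Q) = 2*Q
k = -4605 (k = -4550 - 55 = -4605)
s(v) = -(22 + v)/v (s(v) = -2*(v + 2*11)/(v + v) = -2*(v + 22)/(2*v) = -2*(22 + v)*1/(2*v) = -(22 + v)/v)
k - s(T) = -4605 - (-22 - 1*(-142))/(-142) = -4605 - (-1)*(-22 + 142)/142 = -4605 - (-1)*120/142 = -4605 - 1*(-60/71) = -4605 + 60/71 = -326895/71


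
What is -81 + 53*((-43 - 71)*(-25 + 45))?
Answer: -120921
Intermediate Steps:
-81 + 53*((-43 - 71)*(-25 + 45)) = -81 + 53*(-114*20) = -81 + 53*(-2280) = -81 - 120840 = -120921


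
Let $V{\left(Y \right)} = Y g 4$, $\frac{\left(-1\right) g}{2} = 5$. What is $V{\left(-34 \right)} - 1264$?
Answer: $96$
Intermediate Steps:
$g = -10$ ($g = \left(-2\right) 5 = -10$)
$V{\left(Y \right)} = - 40 Y$ ($V{\left(Y \right)} = Y \left(-10\right) 4 = - 10 Y 4 = - 40 Y$)
$V{\left(-34 \right)} - 1264 = \left(-40\right) \left(-34\right) - 1264 = 1360 - 1264 = 96$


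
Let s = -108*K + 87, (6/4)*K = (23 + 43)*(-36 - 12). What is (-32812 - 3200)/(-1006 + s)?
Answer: -36012/227177 ≈ -0.15852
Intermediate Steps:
K = -2112 (K = 2*((23 + 43)*(-36 - 12))/3 = 2*(66*(-48))/3 = (⅔)*(-3168) = -2112)
s = 228183 (s = -108*(-2112) + 87 = 228096 + 87 = 228183)
(-32812 - 3200)/(-1006 + s) = (-32812 - 3200)/(-1006 + 228183) = -36012/227177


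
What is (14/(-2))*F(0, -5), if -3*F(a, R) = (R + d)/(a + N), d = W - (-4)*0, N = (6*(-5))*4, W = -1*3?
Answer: 7/45 ≈ 0.15556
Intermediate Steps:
W = -3
N = -120 (N = -30*4 = -120)
d = -3 (d = -3 - (-4)*0 = -3 - 1*0 = -3 + 0 = -3)
F(a, R) = -(-3 + R)/(3*(-120 + a)) (F(a, R) = -(R - 3)/(3*(a - 120)) = -(-3 + R)/(3*(-120 + a)))
(14/(-2))*F(0, -5) = (14/(-2))*((3 - 1*(-5))/(3*(-120 + 0))) = (14*(-½))*((⅓)*(3 + 5)/(-120)) = -7*(-1)*8/(3*120) = -7*(-1/45) = 7/45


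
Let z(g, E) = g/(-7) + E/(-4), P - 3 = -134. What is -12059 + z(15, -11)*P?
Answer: -339879/28 ≈ -12139.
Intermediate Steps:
P = -131 (P = 3 - 134 = -131)
z(g, E) = -E/4 - g/7 (z(g, E) = g*(-1/7) + E*(-1/4) = -g/7 - E/4 = -E/4 - g/7)
-12059 + z(15, -11)*P = -12059 + (-1/4*(-11) - 1/7*15)*(-131) = -12059 + (11/4 - 15/7)*(-131) = -12059 + (17/28)*(-131) = -12059 - 2227/28 = -339879/28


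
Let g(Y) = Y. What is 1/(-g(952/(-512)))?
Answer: 64/119 ≈ 0.53782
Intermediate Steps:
1/(-g(952/(-512))) = 1/(-952/(-512)) = 1/(-952*(-1)/512) = 1/(-1*(-119/64)) = 1/(119/64) = 64/119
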